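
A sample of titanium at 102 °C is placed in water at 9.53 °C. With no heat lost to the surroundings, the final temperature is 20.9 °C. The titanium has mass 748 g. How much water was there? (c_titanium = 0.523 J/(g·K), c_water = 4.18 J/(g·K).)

m ≈ 668 g

Conservation of energy gives ΣQ = 0:
748·0.523·(20.9 − 102) + m·4.18·(20.9 − 9.53) = 0
47.53 m = 31727
m = 31727/47.53 ≈ 667.6 g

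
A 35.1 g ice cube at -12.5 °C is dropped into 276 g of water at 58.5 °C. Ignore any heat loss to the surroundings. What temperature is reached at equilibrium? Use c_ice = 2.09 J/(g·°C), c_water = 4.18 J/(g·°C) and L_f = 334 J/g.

Sum of m c ΔT and latent-heat terms is zero:
warm ice to 0 °C: 35.1×2.09×(0 − (-12.5)) = 916.99
  latent heat to melt: 35.1×334 = 11723
  warm the meltwater: 146.72 T
  water cools: 276×4.18×(T − 58.5) = 1153.7(T − 58.5)
1300.4 T = 67490 − 12640 = 54850
T ≈ 42.18 °C — above 0 °C, consistent with complete melting.

T_f ≈ 42.2 °C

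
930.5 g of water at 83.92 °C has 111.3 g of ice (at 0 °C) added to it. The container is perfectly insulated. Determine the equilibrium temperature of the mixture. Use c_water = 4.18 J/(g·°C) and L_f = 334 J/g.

T_f ≈ 66.4 °C

Energy conservation, ΣQ = 0:
melt ice: 111.3·334 = 37174
  warm the meltwater: 465.23 T
  water cools: 930.5·4.18·(T − 83.92) = 3889.5(T − 83.92)
4354.7 T = 326406 − 37174 = 289232
T ≈ 66.42 °C (positive, so assuming full melt was valid).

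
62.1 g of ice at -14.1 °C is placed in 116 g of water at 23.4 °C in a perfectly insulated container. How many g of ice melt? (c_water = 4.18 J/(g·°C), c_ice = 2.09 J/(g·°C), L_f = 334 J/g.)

m_melted ≈ 28.5 g

Cooling the water to 0 °C releases 116×4.18×23.4 = 11346 J.
Of that, 62.1×2.09×14.1 = 1830 J goes to bring the ice to 0 °C, leaving 9516.2 J.
Fully melting the ice requires m_ice L_f = 62.1×334 = 20741 J.
That's not enough to melt it all — equilibrium is at 0 °C with ice remaining.
m_melt = 9516.2 / L_f = 28.49 g.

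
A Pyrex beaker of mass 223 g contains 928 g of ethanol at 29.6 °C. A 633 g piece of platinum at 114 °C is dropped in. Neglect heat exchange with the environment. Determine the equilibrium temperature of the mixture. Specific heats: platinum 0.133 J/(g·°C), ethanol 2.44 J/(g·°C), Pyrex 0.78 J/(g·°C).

Conservation of energy gives ΣQ = 0:
633×0.133×(T − 114) + 928×2.44×(T − 29.6) + 223×0.78×(T − 29.6) = 0
(84.19 + 2264.3 + 173.94) T = 84.19×114 + 2264.3×29.6 + 173.94×29.6
T ≈ 32.42 °C

T_f ≈ 32.4 °C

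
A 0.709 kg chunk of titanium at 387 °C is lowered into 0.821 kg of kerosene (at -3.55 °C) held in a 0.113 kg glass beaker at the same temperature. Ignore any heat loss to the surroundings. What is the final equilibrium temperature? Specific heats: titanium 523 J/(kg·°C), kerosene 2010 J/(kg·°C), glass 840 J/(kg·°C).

T_f ≈ 64.9 °C

Setting the total heat transfer to zero:
0.709·523·(T − 387) + 0.821·2010·(T − (-3.55)) + 0.113·840·(T − (-3.55)) = 0
2115.9 T = 137307
T = 137307/2115.9 ≈ 64.89 °C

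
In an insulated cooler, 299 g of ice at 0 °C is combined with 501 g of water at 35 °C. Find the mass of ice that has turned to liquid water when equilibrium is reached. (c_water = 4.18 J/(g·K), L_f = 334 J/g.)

m_melted ≈ 219 g

Cooling the water to 0 °C releases 501×4.18×35 = 73296 J.
Melting all 299 g of ice would need 299×334 = 99866 J.
Since 73296 < 99866 J, not all the ice melts; equilibrium is at 0 °C.
m_melt = 73296 / L_f = 219.4 g.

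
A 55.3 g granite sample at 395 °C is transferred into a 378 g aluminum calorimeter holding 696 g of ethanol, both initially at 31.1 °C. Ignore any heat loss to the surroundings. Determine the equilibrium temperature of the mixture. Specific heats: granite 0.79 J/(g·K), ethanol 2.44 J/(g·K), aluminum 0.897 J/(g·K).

Let T be the final temperature. ΣQ_i = 0:
55.3×0.79×(T − 395) + 696×2.44×(T − 31.1) + 378×0.897×(T − 31.1) = 0
43.69(T − 395) + 1698.2(T − 31.1) + 339.07(T − 31.1) = 0
2081 T = 80617
T = 80617/2081 ≈ 38.74 °C

T_f ≈ 38.7 °C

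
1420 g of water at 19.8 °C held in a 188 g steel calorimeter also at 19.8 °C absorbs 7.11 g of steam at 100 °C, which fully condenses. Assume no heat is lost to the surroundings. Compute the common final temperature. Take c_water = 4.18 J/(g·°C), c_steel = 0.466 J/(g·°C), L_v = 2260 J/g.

T_f ≈ 22.8 °C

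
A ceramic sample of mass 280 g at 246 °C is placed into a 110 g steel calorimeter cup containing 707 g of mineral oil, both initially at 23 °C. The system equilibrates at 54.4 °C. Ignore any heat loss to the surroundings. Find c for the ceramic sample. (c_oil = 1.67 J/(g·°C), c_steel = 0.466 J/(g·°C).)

Net heat exchanged in the isolated system is zero:
280×c×(54.4 − 246) + 707×1.67×(54.4 − 23) + 110×0.466×(54.4 − 23) = 0
-53648 c = -38683
c = -38683/-53648 ≈ 0.7211 J/(g·°C)

c ≈ 0.721 J/(g·°C)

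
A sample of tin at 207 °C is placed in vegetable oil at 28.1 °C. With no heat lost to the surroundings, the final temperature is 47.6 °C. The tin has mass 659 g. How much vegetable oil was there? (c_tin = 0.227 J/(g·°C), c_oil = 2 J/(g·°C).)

|Q_tin| = |Q_oil|:
659×0.227×(207 − 47.6) = m×2×(47.6 − 28.1)
39 m = 23845  ⇒  m ≈ 611.4 g

m ≈ 611 g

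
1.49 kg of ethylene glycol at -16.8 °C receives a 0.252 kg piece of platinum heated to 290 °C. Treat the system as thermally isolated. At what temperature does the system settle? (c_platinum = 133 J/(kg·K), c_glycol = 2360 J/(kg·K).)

Heat gained plus heat lost sum to zero:
0.252×133×(T − 290) + 1.49×2360×(T − (-16.8)) = 0
33.52(T − 290) + 3516.4(T − (-16.8)) = 0
(33.52 + 3516.4) T = 33.52×290 + 3516.4×(-16.8)
T = -49356/3549.9 ≈ -13.90 °C

T_f ≈ -13.9 °C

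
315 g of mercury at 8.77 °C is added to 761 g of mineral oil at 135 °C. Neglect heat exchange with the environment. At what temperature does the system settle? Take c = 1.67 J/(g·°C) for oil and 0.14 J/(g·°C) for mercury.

T_f is the heat-capacity-weighted average of the initial temperatures:
T_f = (1270.9*135 + 44.1*8.77) / (1270.9 + 44.1)
    = 171954 / 1315 ≈ 130.77 °C

T_f ≈ 130.8 °C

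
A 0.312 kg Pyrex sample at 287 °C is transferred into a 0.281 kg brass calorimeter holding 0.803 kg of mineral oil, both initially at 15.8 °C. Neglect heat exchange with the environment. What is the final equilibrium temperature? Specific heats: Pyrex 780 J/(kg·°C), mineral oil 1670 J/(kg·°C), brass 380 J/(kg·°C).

Taking heat into each body as positive, Σ m c ΔT = 0:
0.312·780·(T − 287) + 0.803·1670·(T − 15.8) + 0.281·380·(T − 15.8) = 0
243.36(T − 287) + 1341(T − 15.8) + 106.78(T − 15.8) = 0
1691.2 T = 92719
T ≈ 54.83 °C

T_f ≈ 54.8 °C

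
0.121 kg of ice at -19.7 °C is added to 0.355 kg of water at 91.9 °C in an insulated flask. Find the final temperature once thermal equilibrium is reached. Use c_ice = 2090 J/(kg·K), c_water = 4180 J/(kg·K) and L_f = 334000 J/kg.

T_f ≈ 45.7 °C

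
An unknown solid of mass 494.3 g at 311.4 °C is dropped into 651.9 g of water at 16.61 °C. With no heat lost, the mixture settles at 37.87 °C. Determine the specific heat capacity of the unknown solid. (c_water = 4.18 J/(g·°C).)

c ≈ 0.428 J/(g·°C)

Heat lost by the unknown solid = heat gained by the water:
494.3·c·(311.4 − 37.87) = 651.9·4.18·(37.87 − 16.61)
135206 c = 57932  ⇒  c ≈ 0.4285 J/(g·°C)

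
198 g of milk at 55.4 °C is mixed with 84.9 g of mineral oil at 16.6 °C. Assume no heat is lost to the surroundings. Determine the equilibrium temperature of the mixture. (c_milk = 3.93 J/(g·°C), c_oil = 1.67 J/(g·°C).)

T_f ≈ 49.4 °C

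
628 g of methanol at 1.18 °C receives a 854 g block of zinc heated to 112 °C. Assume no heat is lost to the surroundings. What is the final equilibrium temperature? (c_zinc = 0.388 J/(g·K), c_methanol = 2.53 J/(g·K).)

T_f is the heat-capacity-weighted average of the initial temperatures:
T_f = (331.35×112 + 1588.8×1.18) / (331.35 + 1588.8)
    = 38986 / 1920.2 ≈ 20.30 °C

T_f ≈ 20.3 °C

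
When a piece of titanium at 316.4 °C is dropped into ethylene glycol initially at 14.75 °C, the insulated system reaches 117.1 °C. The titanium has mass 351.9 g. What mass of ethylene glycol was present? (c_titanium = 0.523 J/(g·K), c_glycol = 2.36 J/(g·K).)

m ≈ 152 g

|Q_titanium| = |Q_glycol|:
351.9·0.523·(316.4 − 117.1) = m·2.36·(117.1 − 14.75)
241.55 m = 36680  ⇒  m ≈ 151.9 g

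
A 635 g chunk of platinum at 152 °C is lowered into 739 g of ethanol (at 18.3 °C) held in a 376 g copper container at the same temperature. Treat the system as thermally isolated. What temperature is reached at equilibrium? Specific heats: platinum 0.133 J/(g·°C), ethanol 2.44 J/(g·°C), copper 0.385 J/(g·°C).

Net heat exchanged in the isolated system is zero:
635×0.133×(T − 152) + 739×2.44×(T − 18.3) + 376×0.385×(T − 18.3) = 0
(84.45 + 1803.2 + 144.76) T = 84.45×152 + 1803.2×18.3 + 144.76×18.3
T ≈ 23.86 °C

T_f ≈ 23.9 °C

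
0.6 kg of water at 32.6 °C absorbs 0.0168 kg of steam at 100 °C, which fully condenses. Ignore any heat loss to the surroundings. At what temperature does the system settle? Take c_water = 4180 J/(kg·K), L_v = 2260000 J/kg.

Net heat exchanged in the isolated system is zero:
latent heat released on condensation: 0.0168×2260000 = 37968
  condensed water 100 °C→T: 70.22(T − 100)
  original water: 2508(T − 32.6)
2578.2 T = 37968 + 7022.4 + 81761 = 126751
T ≈ 49.16 °C (< 100 °C, so full condensation is consistent).

T_f ≈ 49.2 °C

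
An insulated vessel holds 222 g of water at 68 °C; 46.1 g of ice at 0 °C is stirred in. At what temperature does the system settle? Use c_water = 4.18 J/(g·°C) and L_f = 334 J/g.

T_f ≈ 42.6 °C

Sum of m c ΔT and latent-heat terms is zero:
latent heat to melt: 46.1×334 = 15397
  meltwater 0→T: 46.1×4.18×T = 192.7 T
  water: 927.96(T − 68)
1120.7 T = 63101 − 15397 = 47704
T ≈ 42.57 °C — above 0 °C, consistent with complete melting.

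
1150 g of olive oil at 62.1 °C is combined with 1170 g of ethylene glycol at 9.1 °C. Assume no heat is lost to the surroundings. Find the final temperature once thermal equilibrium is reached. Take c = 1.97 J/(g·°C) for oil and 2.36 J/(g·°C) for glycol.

Taking heat into each body as positive, Σ m c ΔT = 0:
1150·1.97·(T − 62.1) + 1170·2.36·(T − 9.1) = 0
2265.5(T − 62.1) + 2761.2(T − 9.1) = 0
5026.7 T = 165814
T = 165814/5026.7 ≈ 32.99 °C

T_f ≈ 33.0 °C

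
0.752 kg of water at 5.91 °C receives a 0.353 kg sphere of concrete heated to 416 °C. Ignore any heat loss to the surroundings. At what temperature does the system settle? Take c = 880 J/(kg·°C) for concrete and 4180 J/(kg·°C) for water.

T_f ≈ 42.8 °C

Set heat shed by the hot body equal to heat absorbed by the cold body:
0.353×880×(416 − T) = 0.752×4180×(T − 5.91)
310.64(416 − T) = 3143.4(T − 5.91)
3454 T = 147803  ⇒  T ≈ 42.79 °C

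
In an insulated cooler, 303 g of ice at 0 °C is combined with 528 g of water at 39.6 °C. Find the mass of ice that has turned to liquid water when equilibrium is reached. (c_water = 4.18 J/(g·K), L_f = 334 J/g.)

m_melted ≈ 262 g

Water can give up m c ΔT = 528×4.18×39.6 = 87399 J before reaching 0 °C.
Fully melting the ice requires m_ice L_f = 303×334 = 101202 J.
Since 87399 < 101202 J, not all the ice melts; equilibrium is at 0 °C.
m_melt = 87399 / L_f = 261.7 g.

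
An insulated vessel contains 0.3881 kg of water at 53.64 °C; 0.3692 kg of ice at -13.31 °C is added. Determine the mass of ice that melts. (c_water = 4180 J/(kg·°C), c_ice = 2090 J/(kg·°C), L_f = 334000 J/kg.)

m_melted ≈ 0.23 kg

Heat available from the water dropping to 0 °C: 0.3881×4180×53.64 = 87018 J.
Of that, 0.3692×2090×13.31 = 10270 J goes to bring the ice to 0 °C, leaving 76748 J.
To melt every bit of ice: 0.3692×334000 = 123313 J.
That's not enough to melt it all — equilibrium is at 0 °C with ice remaining.
m_melt = 76748 / L_f = 0.2298 kg.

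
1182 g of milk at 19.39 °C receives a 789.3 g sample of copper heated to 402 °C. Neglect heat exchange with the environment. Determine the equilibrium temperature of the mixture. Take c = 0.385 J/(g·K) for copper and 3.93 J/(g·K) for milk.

T_f ≈ 42.9 °C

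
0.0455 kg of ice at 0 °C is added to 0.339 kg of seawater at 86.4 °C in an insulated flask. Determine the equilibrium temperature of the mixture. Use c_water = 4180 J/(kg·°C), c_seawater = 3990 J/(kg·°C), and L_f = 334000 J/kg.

Conservation of energy gives ΣQ = 0:
latent heat to melt: 0.0455·334000 = 15197
  warm the meltwater: 190.19 T
  seawater: 1352.6(T − 86.4)
1542.8 T = 116866 − 15197 = 101669
T ≈ 65.90 °C (positive, so assuming full melt was valid).

T_f ≈ 65.9 °C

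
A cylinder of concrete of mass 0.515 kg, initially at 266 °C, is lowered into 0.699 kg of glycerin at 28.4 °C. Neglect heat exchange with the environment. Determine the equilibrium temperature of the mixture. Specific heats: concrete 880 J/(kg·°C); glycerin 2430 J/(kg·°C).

T_f ≈ 78.4 °C

Setting the total heat transfer to zero:
0.515×880×(T − 266) + 0.699×2430×(T − 28.4) = 0
2151.8 T = 168791
T = 168791 / 2151.8 = 78.4 °C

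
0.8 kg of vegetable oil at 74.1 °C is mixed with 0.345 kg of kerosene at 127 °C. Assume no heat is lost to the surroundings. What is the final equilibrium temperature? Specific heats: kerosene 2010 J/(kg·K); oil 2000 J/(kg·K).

Set heat shed by the hot body equal to heat absorbed by the cold body:
0.345×2010×(127 − T) = 0.8×2000×(T − 74.1)
693.45(127 − T) = 1600(T − 74.1)
2293.4 T = 206628  ⇒  T ≈ 90.09 °C

T_f ≈ 90.1 °C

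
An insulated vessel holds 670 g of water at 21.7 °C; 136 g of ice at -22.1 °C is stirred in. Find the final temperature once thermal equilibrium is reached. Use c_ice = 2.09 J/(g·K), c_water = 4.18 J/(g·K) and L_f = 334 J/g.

T_f ≈ 2.7 °C

Heat gained plus heat lost sum to zero:
ice -22.1→0 °C: 136×2.09×22.1 = 6281.7; fusion: m_ice L_f = 136×334 = 45424; warm the meltwater: 568.48 T; water cools: 670×4.18×(T − 21.7) = 2800.6(T − 21.7)
3369.1 T = 60773 − 51706 = 9067.3
T ≈ 2.69 °C (positive, so assuming full melt was valid).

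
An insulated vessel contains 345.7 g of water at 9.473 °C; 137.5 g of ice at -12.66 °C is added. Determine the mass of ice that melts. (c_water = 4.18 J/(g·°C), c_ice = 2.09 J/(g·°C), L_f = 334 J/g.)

Water can give up m c ΔT = 345.7·4.18·9.473 = 13689 J before reaching 0 °C.
Warming the ice to 0 °C takes 137.5·2.09·12.66 = 3638.2 J, leaving 10051 J for melting.
Fully melting the ice requires m_ice L_f = 137.5·334 = 45925 J.
Since 10051 < 45925 J, not all the ice melts; equilibrium is at 0 °C.
Mass melted = 10051/334 ≈ 30.09 g.

m_melted ≈ 30.1 g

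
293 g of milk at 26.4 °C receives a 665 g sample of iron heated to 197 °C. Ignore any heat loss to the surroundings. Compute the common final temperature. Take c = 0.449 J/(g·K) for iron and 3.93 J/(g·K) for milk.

Taking heat into each body as positive, Σ m c ΔT = 0:
665*0.449*(T − 197) + 293*3.93*(T − 26.4) = 0
298.58(T − 197) + 1151.5(T − 26.4) = 0
1450.1 T = 89221
T = 89221 / 1450.1 = 61.5 °C

T_f ≈ 61.5 °C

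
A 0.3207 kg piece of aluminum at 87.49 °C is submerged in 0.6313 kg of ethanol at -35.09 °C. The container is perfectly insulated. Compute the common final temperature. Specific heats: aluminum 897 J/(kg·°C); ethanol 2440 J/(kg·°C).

T_f ≈ -15.8 °C

T_f = Σ m_i c_i T_i / Σ m_i c_i:
T_f = (287.67×87.49 + 1540.4×(-35.09)) / (287.67 + 1540.4)
    = -28884 / 1828 ≈ -15.80 °C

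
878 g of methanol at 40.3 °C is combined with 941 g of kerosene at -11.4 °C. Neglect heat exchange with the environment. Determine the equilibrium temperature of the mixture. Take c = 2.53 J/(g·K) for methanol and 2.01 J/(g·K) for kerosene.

T_f ≈ 16.5 °C

Conservation of energy gives ΣQ = 0:
878*2.53*(T − 40.3) + 941*2.01*(T − (-11.4)) = 0
2221.3(T − 40.3) + 1891.4(T − (-11.4)) = 0
4112.8 T = 67958
T = 67958 / 4112.8 = 16.5 °C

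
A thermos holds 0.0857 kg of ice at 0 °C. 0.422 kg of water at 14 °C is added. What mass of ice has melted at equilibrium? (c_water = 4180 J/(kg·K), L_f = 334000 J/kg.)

m_melted ≈ 0.0739 kg

Heat available from the water dropping to 0 °C: 0.422·4180·14 = 24695 J.
To melt every bit of ice: 0.0857·334000 = 28624 J.
Since 24695 < 28624 J, not all the ice melts; equilibrium is at 0 °C.
Mass melted = 24695/334000 ≈ 0.07394 kg.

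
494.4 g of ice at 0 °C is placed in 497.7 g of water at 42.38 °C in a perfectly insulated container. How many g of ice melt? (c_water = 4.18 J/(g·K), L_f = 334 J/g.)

Cooling the water to 0 °C releases 497.7×4.18×42.38 = 88167 J.
Fully melting the ice requires m_ice L_f = 494.4×334 = 165130 J.
Since 88167 < 165130 J, not all the ice melts; equilibrium is at 0 °C.
m_melted×334 = 88167  ⇒  m_melted ≈ 264 g.

m_melted ≈ 264 g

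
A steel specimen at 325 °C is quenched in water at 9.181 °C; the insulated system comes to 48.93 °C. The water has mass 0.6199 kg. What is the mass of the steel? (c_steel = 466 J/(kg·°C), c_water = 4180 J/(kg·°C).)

Energy conservation, ΣQ = 0:
m·466·(48.93 − 325) + 0.6199·4180·(48.93 − 9.181) = 0
-128649 m = -102997
m = -102997/-128649 ≈ 0.8006 kg

m ≈ 0.801 kg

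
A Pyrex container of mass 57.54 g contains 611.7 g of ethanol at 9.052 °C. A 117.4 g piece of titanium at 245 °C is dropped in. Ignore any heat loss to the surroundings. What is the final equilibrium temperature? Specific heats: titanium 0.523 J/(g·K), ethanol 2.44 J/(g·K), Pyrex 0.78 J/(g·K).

Let T be the final temperature. ΣQ_i = 0:
117.4*0.523*(T − 245) + 611.7*2.44*(T − 9.052) + 57.54*0.78*(T − 9.052) = 0
61.4(T − 245) + 1492.5(T − 9.052) + 44.88(T − 9.052) = 0
1598.8 T = 28960
T = 28960 / 1598.8 = 18.1 °C

T_f ≈ 18.1 °C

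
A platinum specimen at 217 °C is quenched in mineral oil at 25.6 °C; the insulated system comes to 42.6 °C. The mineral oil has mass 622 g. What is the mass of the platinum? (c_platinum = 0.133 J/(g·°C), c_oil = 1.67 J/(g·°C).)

m ≈ 761 g

Conservation of energy gives ΣQ = 0:
m×0.133×(42.6 − 217) + 622×1.67×(42.6 − 25.6) = 0
-23.2 m = -17659
m = -17659/-23.2 ≈ 761.3 g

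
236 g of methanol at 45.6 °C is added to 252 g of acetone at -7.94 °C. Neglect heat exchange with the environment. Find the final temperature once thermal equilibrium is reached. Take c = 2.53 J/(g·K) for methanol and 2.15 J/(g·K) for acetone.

With ΣQ=0 the equilibrium temperature is the m·c-weighted mean:
T_f = (597.08×45.6 + 541.8×(-7.94)) / (597.08 + 541.8)
    = 22925 / 1138.9 ≈ 20.13 °C

T_f ≈ 20.1 °C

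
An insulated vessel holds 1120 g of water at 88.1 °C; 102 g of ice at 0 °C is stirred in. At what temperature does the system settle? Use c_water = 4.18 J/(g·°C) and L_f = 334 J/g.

T_f ≈ 74.1 °C

Conservation of energy gives ΣQ = 0:
latent heat to melt: 102×334 = 34068
  meltwater 0→T: 102×4.18×T = 426.36 T
  water cools: 1120×4.18×(T − 88.1) = 4681.6(T − 88.1)
5108 T = 412449 − 34068 = 378381
T ≈ 74.08 °C. Since T > 0 °C, the all-ice-melts assumption holds.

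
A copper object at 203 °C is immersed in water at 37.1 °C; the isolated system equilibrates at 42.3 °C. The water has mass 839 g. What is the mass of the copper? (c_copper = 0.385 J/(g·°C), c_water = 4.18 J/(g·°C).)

Let T be the final temperature. ΣQ_i = 0:
m×0.385×(42.3 − 203) + 839×4.18×(42.3 − 37.1) = 0
-61.87 m = -18237
m = -18237/-61.87 ≈ 294.8 g

m ≈ 295 g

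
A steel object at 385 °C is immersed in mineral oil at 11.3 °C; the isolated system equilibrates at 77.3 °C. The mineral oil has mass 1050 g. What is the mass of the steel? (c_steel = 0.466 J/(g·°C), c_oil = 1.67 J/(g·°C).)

m ≈ 807 g

Net heat exchanged in the isolated system is zero:
m×0.466×(77.3 − 385) + 1050×1.67×(77.3 − 11.3) = 0
-143.39 m = -115731
m = -115731/-143.39 ≈ 807.1 g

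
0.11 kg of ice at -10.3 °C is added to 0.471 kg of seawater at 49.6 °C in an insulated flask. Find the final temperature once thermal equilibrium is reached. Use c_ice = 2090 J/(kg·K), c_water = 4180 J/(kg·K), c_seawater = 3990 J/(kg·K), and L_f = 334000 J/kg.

T_f ≈ 23.1 °C

Let T be the final temperature. ΣQ_i = 0:
ice -10.3→0 °C: 0.11·2090·10.3 = 2368; latent heat to melt: 0.11·334000 = 36740; warm the meltwater: 459.8 T; seawater: 1879.3(T − 49.6)
2339.1 T = 93213 − 39108 = 54105
T ≈ 23.13 °C (positive, so assuming full melt was valid).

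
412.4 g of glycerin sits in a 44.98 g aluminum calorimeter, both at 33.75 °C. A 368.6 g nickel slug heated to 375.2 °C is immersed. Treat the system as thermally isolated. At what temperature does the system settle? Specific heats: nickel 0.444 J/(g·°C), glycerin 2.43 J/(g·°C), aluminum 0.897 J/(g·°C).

T_f ≈ 80.1 °C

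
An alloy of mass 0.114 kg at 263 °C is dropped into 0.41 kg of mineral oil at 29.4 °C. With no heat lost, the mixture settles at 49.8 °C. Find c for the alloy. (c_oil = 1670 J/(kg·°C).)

m_s c (T_s − T_f) = m_oil c_oil (T_f − T_0):
0.114×c×(263 − 49.8) = 0.41×1670×(49.8 − 29.4)
24.3 c = 13968  ⇒  c ≈ 574.7 J/(kg·°C)

c ≈ 575 J/(kg·°C)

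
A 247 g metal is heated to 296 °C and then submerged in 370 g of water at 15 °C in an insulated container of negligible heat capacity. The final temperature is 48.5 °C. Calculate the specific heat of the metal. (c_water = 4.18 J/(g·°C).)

c ≈ 0.848 J/(g·°C)

m_s c (T_s − T_f) = m_water c_water (T_f − T_0):
247×c×(296 − 48.5) = 370×4.18×(48.5 − 15)
61132 c = 51811  ⇒  c ≈ 0.8475 J/(g·°C)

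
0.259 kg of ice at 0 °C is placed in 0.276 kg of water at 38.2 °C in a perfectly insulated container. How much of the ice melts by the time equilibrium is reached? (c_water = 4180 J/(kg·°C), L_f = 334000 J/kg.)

m_melted ≈ 0.132 kg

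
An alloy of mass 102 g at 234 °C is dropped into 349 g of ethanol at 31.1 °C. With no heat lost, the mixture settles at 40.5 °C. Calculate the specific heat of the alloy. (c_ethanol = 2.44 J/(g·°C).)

c ≈ 0.406 J/(g·°C)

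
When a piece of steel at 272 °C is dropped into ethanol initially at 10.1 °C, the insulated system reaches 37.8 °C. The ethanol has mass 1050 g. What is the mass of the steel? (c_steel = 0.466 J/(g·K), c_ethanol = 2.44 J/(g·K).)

m ≈ 650 g

Heat lost by the steel = heat gained by the ethanol:
m·0.466·(272 − 37.8) = 1050·2.44·(37.8 − 10.1)
109.14 m = 70967  ⇒  m ≈ 650.3 g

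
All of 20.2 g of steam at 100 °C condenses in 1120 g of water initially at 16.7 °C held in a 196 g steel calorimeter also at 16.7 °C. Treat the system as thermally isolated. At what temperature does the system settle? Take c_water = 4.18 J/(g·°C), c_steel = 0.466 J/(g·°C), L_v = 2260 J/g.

T_f ≈ 27.5 °C

Energy conservation, ΣQ = 0:
condense steam: −20.2×2260 = −45652; condensate cools 100→T: 20.2×4.18×(T − 100) = 84.44(T − 100); water warms: 1120×4.18×(T − 16.7) = 4681.6(T − 16.7); steel cup: 196×0.466×(T − 16.7) = 91.34(T − 16.7)
4857.4 T = 45652 + 8443.6 + 79708 = 133804
T ≈ 27.55 °C — below 100 °C, confirming all the steam condensed.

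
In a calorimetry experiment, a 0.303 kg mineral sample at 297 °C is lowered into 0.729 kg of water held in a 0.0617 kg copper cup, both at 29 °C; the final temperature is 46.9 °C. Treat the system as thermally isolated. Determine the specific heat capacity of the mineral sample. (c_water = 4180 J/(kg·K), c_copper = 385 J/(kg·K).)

c ≈ 725 J/(kg·K)

Setting the total heat transfer to zero:
0.303·c·(46.9 − 297) + 0.729·4180·(46.9 − 29) + 0.0617·385·(46.9 − 29) = 0
-75.78 c = -54970
c = -54970/-75.78 ≈ 725.4 J/(kg·K)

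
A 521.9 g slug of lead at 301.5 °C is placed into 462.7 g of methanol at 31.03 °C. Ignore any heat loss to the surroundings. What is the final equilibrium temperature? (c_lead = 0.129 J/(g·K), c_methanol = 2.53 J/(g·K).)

T_f ≈ 45.7 °C

Taking heat into each body as positive, Σ m c ΔT = 0:
521.9×0.129×(T − 301.5) + 462.7×2.53×(T − 31.03) = 0
1238 T = 56623
T = 56623/1238 ≈ 45.74 °C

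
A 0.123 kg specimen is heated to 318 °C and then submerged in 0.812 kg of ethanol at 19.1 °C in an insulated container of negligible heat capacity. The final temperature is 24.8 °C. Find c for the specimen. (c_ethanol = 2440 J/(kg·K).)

Energy conservation, ΣQ = 0:
0.123·c·(24.8 − 318) + 0.812·2440·(24.8 − 19.1) = 0
-36.06 c = -11293
c = -11293/-36.06 ≈ 313.1 J/(kg·K)

c ≈ 313 J/(kg·K)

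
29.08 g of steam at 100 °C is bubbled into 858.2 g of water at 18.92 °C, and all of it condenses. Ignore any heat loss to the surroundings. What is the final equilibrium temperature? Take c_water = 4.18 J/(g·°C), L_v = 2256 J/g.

Setting the total heat transfer to zero:
latent heat released on condensation: 29.08·2256 = 65604
  condensed water 100 °C→T: 121.55(T − 100)
  water warms: 858.2·4.18·(T − 18.92) = 3587.3(T − 18.92)
3708.8 T = 65604 + 12155 + 67871 = 145631
T ≈ 39.27 °C (< 100 °C, so full condensation is consistent).

T_f ≈ 39.3 °C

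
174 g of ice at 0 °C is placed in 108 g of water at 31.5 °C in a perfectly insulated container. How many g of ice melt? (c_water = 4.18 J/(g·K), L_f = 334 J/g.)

m_melted ≈ 42.6 g

Heat available from the water dropping to 0 °C: 108×4.18×31.5 = 14220 J.
Fully melting the ice requires m_ice L_f = 174×334 = 58116 J.
That's not enough to melt it all — equilibrium is at 0 °C with ice remaining.
Mass melted = 14220/334 ≈ 42.58 g.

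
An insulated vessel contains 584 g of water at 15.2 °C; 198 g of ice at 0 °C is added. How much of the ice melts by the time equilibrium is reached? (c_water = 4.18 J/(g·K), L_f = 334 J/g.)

m_melted ≈ 111 g

Cooling the water to 0 °C releases 584×4.18×15.2 = 37105 J.
Melting all 198 g of ice would need 198×334 = 66132 J.
That's not enough to melt it all — equilibrium is at 0 °C with ice remaining.
m_melted×334 = 37105  ⇒  m_melted ≈ 111.1 g.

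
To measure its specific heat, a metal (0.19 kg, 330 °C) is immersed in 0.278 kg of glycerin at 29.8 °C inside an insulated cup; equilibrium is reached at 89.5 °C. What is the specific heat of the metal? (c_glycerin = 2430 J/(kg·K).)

c ≈ 883 J/(kg·K)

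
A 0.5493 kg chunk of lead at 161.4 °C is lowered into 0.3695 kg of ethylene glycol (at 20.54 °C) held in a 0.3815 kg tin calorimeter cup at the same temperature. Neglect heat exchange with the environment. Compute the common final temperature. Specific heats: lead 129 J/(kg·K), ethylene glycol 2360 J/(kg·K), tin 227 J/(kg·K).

T_f ≈ 30.2 °C

Conservation of energy gives ΣQ = 0:
0.5493·129·(T − 161.4) + 0.3695·2360·(T − 20.54) + 0.3815·227·(T − 20.54) = 0
70.86(T − 161.4) + 872.02(T − 20.54) + 86.6(T − 20.54) = 0
1029.5 T = 31127
T = 31127 / 1029.5 = 30.2 °C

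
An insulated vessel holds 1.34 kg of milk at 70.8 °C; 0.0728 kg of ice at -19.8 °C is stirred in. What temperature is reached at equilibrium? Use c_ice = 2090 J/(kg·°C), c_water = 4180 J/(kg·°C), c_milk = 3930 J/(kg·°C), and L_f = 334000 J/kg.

T_f ≈ 62.0 °C

Setting the total heat transfer to zero:
warm ice to 0 °C: 0.0728×2090×(0 − (-19.8)) = 3012.6
  fusion: m_ice L_f = 0.0728×334000 = 24315
  meltwater 0→T: 0.0728×4180×T = 304.3 T
  milk: 5266.2(T − 70.8)
5570.5 T = 372847 − 27328 = 345519
T ≈ 62.03 °C — above 0 °C, consistent with complete melting.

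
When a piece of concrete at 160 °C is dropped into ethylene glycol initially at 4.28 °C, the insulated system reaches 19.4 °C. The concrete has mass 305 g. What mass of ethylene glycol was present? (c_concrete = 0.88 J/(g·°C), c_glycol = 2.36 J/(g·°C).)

|Q_concrete| = |Q_glycol|:
305·0.88·(160 − 19.4) = m·2.36·(19.4 − 4.28)
35.68 m = 37737  ⇒  m ≈ 1058 g

m ≈ 1060 g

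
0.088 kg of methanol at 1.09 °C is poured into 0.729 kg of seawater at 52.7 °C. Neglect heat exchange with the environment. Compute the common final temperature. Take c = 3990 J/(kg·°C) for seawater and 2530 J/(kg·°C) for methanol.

Net heat exchanged in the isolated system is zero:
0.729·3990·(T − 52.7) + 0.088·2530·(T − 1.09) = 0
2908.7(T − 52.7) + 222.64(T − 1.09) = 0
(2908.7 + 222.64) T = 2908.7·52.7 + 222.64·1.09
T = 153532 / 3131.3 = 49 °C

T_f ≈ 49.0 °C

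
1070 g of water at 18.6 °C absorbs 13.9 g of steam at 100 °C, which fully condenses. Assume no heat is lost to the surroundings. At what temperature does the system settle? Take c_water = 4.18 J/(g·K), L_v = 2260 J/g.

T_f ≈ 26.6 °C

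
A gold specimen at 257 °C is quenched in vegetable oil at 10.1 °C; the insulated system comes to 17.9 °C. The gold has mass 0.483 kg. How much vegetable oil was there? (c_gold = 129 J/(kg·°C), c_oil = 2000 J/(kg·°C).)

m ≈ 0.955 kg

Heat lost by the gold = heat gained by the oil:
0.483·129·(257 − 17.9) = m·2000·(17.9 − 10.1)
15600 m = 14898  ⇒  m ≈ 0.955 kg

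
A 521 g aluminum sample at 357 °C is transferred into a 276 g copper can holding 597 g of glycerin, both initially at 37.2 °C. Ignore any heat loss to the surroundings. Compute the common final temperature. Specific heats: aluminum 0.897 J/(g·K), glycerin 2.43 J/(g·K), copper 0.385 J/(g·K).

Let T be the final temperature. ΣQ_i = 0:
521·0.897·(T − 357) + 597·2.43·(T − 37.2) + 276·0.385·(T − 37.2) = 0
467.34(T − 357) + 1450.7(T − 37.2) + 106.26(T − 37.2) = 0
2024.3 T = 224759
T = 224759/2024.3 ≈ 111.03 °C

T_f ≈ 111.0 °C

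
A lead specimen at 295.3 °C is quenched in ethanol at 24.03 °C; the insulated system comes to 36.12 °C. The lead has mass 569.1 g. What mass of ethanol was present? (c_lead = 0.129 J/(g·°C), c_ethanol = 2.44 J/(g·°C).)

m ≈ 645 g

Heat lost by the lead = heat gained by the ethanol:
569.1·0.129·(295.3 − 36.12) = m·2.44·(36.12 − 24.03)
29.5 m = 19027  ⇒  m ≈ 645 g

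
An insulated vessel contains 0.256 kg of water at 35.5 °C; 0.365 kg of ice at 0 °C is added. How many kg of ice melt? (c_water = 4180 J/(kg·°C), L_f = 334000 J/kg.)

Water can give up m c ΔT = 0.256×4180×35.5 = 37988 J before reaching 0 °C.
Fully melting the ice requires m_ice L_f = 0.365×334000 = 121910 J.
Since 37988 < 121910 J, not all the ice melts; equilibrium is at 0 °C.
m_melted×334000 = 37988  ⇒  m_melted ≈ 0.1137 kg.

m_melted ≈ 0.114 kg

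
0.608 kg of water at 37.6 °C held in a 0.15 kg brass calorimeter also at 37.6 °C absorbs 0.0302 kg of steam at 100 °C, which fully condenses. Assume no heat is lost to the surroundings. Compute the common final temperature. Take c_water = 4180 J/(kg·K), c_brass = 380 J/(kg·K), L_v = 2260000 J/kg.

Let T be the final temperature. ΣQ_i = 0:
latent heat released on condensation: 0.0302·2260000 = 68252; condensate cools 100→T: 0.0302·4180·(T − 100) = 126.24(T − 100); original water: 2541.4(T − 37.6); cup: 57(T − 37.6)
2724.7 T = 68252 + 12624 + 97701 = 178577
T ≈ 65.54 °C (< 100 °C, so full condensation is consistent).

T_f ≈ 65.5 °C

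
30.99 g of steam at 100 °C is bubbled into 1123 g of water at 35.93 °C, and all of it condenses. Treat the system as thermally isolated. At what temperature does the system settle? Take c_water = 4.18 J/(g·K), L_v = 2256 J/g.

Taking heat into each body as positive, Σ m c ΔT = 0:
latent heat released on condensation: 30.99×2256 = 69913; condensed water 100 °C→T: 129.54(T − 100); water warms: 1123×4.18×(T − 35.93) = 4694.1(T − 35.93)
4823.7 T = 69913 + 12954 + 168660 = 251528
T ≈ 52.14 °C — below 100 °C, confirming all the steam condensed.

T_f ≈ 52.1 °C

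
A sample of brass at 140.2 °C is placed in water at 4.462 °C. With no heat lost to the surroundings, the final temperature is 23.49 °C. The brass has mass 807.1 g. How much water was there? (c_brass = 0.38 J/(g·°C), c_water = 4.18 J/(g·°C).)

|Q_brass| = |Q_water|:
807.1·0.38·(140.2 − 23.49) = m·4.18·(23.49 − 4.462)
79.54 m = 35795  ⇒  m ≈ 450 g

m ≈ 450 g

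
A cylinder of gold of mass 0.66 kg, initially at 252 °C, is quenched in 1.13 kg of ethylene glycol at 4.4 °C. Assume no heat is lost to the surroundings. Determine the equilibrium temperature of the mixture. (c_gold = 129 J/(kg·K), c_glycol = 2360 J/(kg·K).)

Conservation of energy gives ΣQ = 0:
0.66×129×(T − 252) + 1.13×2360×(T − 4.4) = 0
2751.9 T = 33189
T = 33189/2751.9 ≈ 12.06 °C

T_f ≈ 12.1 °C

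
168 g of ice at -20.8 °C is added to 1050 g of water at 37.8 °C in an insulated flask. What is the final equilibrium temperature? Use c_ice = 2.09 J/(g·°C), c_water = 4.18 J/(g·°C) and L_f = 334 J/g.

T_f ≈ 20.1 °C

Heat gained plus heat lost sum to zero:
warm ice to 0 °C: 168·2.09·(0 − (-20.8)) = 7303.3
  melt ice: 168·334 = 56112
  warm the meltwater: 702.24 T
  water cools: 1050·4.18·(T − 37.8) = 4389(T − 37.8)
5091.2 T = 165904 − 63415 = 102489
T ≈ 20.13 °C (positive, so assuming full melt was valid).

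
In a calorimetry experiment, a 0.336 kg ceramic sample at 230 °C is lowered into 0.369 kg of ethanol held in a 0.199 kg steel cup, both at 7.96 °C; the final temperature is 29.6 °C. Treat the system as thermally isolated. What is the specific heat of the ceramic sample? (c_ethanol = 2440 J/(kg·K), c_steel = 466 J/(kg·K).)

c ≈ 319 J/(kg·K)

Conservation of energy gives ΣQ = 0:
0.336·c·(29.6 − 230) + 0.369·2440·(29.6 − 7.96) + 0.199·466·(29.6 − 7.96) = 0
-67.33 c = -21491
c = -21491/-67.33 ≈ 319.2 J/(kg·K)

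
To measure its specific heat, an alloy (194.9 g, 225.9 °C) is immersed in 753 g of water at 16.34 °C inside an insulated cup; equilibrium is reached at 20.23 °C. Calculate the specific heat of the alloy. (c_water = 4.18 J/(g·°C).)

c ≈ 0.305 J/(g·°C)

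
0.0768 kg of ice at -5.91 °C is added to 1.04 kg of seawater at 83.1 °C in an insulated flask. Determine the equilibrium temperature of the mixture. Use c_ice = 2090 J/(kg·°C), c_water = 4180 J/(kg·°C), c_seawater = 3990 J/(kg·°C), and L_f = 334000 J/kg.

T_f ≈ 71.2 °C

Heat gained plus heat lost sum to zero:
ice -5.91→0 °C: 0.0768·2090·5.91 = 948.63; fusion: m_ice L_f = 0.0768·334000 = 25651; meltwater 0→T: 0.0768·4180·T = 321.02 T; seawater cools: 1.04·3990·(T − 83.1) = 4149.6(T − 83.1)
4470.6 T = 344832 − 26600 = 318232
T ≈ 71.18 °C — above 0 °C, consistent with complete melting.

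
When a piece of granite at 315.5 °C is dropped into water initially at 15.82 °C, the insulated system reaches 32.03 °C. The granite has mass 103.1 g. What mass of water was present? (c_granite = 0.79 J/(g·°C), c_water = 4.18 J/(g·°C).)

|Q_granite| = |Q_water|:
103.1·0.79·(315.5 − 32.03) = m·4.18·(32.03 − 15.82)
67.76 m = 23088  ⇒  m ≈ 340.7 g

m ≈ 341 g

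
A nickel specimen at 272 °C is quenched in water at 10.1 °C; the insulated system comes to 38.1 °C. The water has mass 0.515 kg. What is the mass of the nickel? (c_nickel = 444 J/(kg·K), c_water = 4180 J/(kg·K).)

|Q_nickel| = |Q_water|:
m·444·(272 − 38.1) = 0.515·4180·(38.1 − 10.1)
103852 m = 60276  ⇒  m ≈ 0.5804 kg

m ≈ 0.58 kg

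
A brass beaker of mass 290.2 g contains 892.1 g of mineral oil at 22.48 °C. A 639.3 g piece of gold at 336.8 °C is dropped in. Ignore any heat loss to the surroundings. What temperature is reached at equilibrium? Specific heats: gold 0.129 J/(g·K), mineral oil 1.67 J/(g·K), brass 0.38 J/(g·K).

T_f ≈ 37.9 °C

Let T be the final temperature. ΣQ_i = 0:
639.3·0.129·(T − 336.8) + 892.1·1.67·(T − 22.48) + 290.2·0.38·(T − 22.48) = 0
82.47(T − 336.8) + 1489.8(T − 22.48) + 110.28(T − 22.48) = 0
1682.6 T = 63746
T = 63746 / 1682.6 = 37.9 °C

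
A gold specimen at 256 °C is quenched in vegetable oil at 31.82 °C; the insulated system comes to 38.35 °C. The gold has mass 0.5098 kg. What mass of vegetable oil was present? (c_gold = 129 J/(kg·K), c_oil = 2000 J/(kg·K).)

m ≈ 1.1 kg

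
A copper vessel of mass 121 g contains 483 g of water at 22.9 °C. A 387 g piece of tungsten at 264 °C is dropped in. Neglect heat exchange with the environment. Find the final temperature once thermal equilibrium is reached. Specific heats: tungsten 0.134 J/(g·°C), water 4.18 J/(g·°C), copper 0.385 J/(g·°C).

T_f = Σ m_i c_i T_i / Σ m_i c_i:
T_f = (51.86×264 + 2018.9×22.9 + 46.59×22.9) / (51.86 + 2018.9 + 46.59)
    = 60991 / 2117.4 ≈ 28.80 °C

T_f ≈ 28.8 °C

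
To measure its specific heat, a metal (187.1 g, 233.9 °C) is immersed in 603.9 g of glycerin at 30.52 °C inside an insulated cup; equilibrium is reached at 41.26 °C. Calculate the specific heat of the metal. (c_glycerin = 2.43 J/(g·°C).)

c ≈ 0.437 J/(g·°C)

Heat lost by the metal = heat gained by the glycerin:
187.1×c×(233.9 − 41.26) = 603.9×2.43×(41.26 − 30.52)
36043 c = 15761  ⇒  c ≈ 0.4373 J/(g·°C)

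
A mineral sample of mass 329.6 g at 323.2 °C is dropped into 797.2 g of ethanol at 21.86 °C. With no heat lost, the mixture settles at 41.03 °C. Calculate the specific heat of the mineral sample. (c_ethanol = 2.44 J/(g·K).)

c ≈ 0.401 J/(g·K)

Heat lost by the mineral sample = heat gained by the ethanol:
329.6·c·(323.2 − 41.03) = 797.2·2.44·(41.03 − 21.86)
93003 c = 37289  ⇒  c ≈ 0.4009 J/(g·K)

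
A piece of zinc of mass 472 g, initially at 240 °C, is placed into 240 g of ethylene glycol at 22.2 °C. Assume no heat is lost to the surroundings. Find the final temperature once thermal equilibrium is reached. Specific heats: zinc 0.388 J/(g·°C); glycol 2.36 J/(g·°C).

T_f ≈ 75.4 °C

T_f = Σ m_i c_i T_i / Σ m_i c_i:
T_f = (183.14*240 + 566.4*22.2) / (183.14 + 566.4)
    = 56527 / 749.54 ≈ 75.42 °C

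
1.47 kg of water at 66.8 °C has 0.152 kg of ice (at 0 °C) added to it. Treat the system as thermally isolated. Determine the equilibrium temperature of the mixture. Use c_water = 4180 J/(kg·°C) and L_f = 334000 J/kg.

T_f ≈ 53.1 °C

Energy balance with sensible and latent terms:
latent heat to melt: 0.152·334000 = 50768
  meltwater 0→T: 0.152·4180·T = 635.36 T
  water cools: 1.47·4180·(T − 66.8) = 6144.6(T − 66.8)
6780 T = 410459 − 50768 = 359691
T ≈ 53.05 °C — above 0 °C, consistent with complete melting.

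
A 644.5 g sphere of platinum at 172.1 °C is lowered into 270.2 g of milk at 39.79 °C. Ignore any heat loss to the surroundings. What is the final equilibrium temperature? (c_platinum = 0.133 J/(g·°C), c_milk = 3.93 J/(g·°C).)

T_f ≈ 49.7 °C

Energy conservation, ΣQ = 0:
644.5*0.133*(T − 172.1) + 270.2*3.93*(T − 39.79) = 0
85.72(T − 172.1) + 1061.9(T − 39.79) = 0
1147.6 T = 57005
T = 57005/1147.6 ≈ 49.67 °C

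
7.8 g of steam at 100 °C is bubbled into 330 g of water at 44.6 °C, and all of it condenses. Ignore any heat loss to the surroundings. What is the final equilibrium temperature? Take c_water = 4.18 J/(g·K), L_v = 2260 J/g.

T_f ≈ 58.4 °C

Heat gained plus heat lost sum to zero:
steam→water at 100 °C releases m L_v = 7.8×2260 = 17628
  condensate cools 100→T: 7.8×4.18×(T − 100) = 32.6(T − 100)
  original water: 1379.4(T − 44.6)
1412 T = 17628 + 3260.4 + 61521 = 82410
T ≈ 58.36 °C — below 100 °C, confirming all the steam condensed.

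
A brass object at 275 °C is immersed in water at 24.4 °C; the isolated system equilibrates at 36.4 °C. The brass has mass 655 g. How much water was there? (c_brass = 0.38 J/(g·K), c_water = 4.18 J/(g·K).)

m ≈ 1180 g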